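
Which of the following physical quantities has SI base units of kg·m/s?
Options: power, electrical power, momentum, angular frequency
Checking the SI base units of each option:
  power (P = W/t): kg·m²/s³  ✗
  electrical power (P = IV): kg·m²/s³  ✗
  momentum (p = mv): kg·m/s  ✓ matches
  angular frequency (ω = 2πf): 1/s  ✗

Only momentum has units kg·m/s.

Answer: momentum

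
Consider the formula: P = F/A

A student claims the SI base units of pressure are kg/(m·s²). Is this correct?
Units of each symbol in P = F/A:
  F (force): kg·m/s²
  A (area): m²  → in the denominator, contributes 1/m²

Multiplying the contributions: [kg·m/s²] · [1/m²]
Adding exponents of each base unit: kg: 1, m: -1, s: -2
SI base units of pressure: kg/(m·s²)

The claimed units kg/(m·s²) match the derived units, so the claim is correct.

Answer: Yes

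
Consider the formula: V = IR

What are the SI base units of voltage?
Units of each symbol in V = IR:
  I (current): A
  R (resistance, in ohms): kg·m²/(s³·A²)

Multiplying the contributions: [A] · [kg·m²/(s³·A²)]
Adding exponents of each base unit: kg: 1, m: 2, s: -3, A: -1
SI base units of voltage: kg·m²/(s³·A)

Answer: kg·m²/(s³·A)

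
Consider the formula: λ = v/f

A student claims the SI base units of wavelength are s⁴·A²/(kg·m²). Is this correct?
Units of each symbol in λ = v/f:
  v (wave speed): m/s
  f (frequency): 1/s  → in the denominator, contributes s

Multiplying the contributions: [m/s] · [s]
Adding exponents of each base unit: m: 1
SI base units of wavelength: m

The claimed units s⁴·A²/(kg·m²) (exponents kg: -1, m: -2, s: 4, A: 2) do not match the derived units m (exponents m: 1), so the claim is incorrect.

Answer: No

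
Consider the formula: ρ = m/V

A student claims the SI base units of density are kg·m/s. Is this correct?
Units of each symbol in ρ = m/V:
  m (mass): kg
  V (volume): m³  → in the denominator, contributes 1/m³

Multiplying the contributions: [kg] · [1/m³]
Adding exponents of each base unit: kg: 1, m: -3
SI base units of density: kg/m³

The claimed units kg·m/s (exponents kg: 1, m: 1, s: -1) do not match the derived units kg/m³ (exponents kg: 1, m: -3), so the claim is incorrect.

Answer: No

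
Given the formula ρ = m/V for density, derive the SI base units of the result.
Units of each symbol in ρ = m/V:
  m (mass): kg
  V (volume): m³  → in the denominator, contributes 1/m³

Multiplying the contributions: [kg] · [1/m³]
Adding exponents of each base unit: kg: 1, m: -3
SI base units of density: kg/m³

Answer: kg/m³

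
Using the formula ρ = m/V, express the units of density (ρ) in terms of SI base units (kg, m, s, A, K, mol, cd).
Units of each symbol in ρ = m/V:
  m (mass): kg
  V (volume): m³  → in the denominator, contributes 1/m³

Multiplying the contributions: [kg] · [1/m³]
Adding exponents of each base unit: kg: 1, m: -3
SI base units of density: kg/m³

Answer: kg/m³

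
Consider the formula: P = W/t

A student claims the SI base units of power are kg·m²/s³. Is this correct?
Units of each symbol in P = W/t:
  W (work): kg·m²/s²
  t (time): s  → in the denominator, contributes 1/s

Multiplying the contributions: [kg·m²/s²] · [1/s]
Adding exponents of each base unit: kg: 1, m: 2, s: -3
SI base units of power: kg·m²/s³

The claimed units kg·m²/s³ match the derived units, so the claim is correct.

Answer: Yes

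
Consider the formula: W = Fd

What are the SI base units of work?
Units of each symbol in W = Fd:
  F (force): kg·m/s²
  d (displacement): m

Multiplying the contributions: [kg·m/s²] · [m]
Adding exponents of each base unit: kg: 1, m: 2, s: -2
SI base units of work: kg·m²/s²

Answer: kg·m²/s²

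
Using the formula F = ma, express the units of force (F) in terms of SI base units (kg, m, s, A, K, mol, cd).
Units of each symbol in F = ma:
  m (mass): kg
  a (acceleration): m/s²

Multiplying the contributions: [kg] · [m/s²]
Adding exponents of each base unit: kg: 1, m: 1, s: -2
SI base units of force: kg·m/s²

Answer: kg·m/s²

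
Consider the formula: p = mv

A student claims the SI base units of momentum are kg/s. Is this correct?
Units of each symbol in p = mv:
  m (mass): kg
  v (velocity): m/s

Multiplying the contributions: [kg] · [m/s]
Adding exponents of each base unit: kg: 1, m: 1, s: -1
SI base units of momentum: kg·m/s

The claimed units kg/s (exponents kg: 1, s: -1) do not match the derived units kg·m/s (exponents kg: 1, m: 1, s: -1), so the claim is incorrect.

Answer: No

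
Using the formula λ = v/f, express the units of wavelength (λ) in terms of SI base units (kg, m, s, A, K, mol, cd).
Units of each symbol in λ = v/f:
  v (wave speed): m/s
  f (frequency): 1/s  → in the denominator, contributes s

Multiplying the contributions: [m/s] · [s]
Adding exponents of each base unit: m: 1
SI base units of wavelength: m

Answer: m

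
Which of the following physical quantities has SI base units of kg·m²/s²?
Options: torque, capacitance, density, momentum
Checking the SI base units of each option:
  torque (τ = Fr): kg·m²/s²  ✓ matches
  capacitance (C = Q/V): s⁴·A²/(kg·m²)  ✗
  density (ρ = m/V): kg/m³  ✗
  momentum (p = mv): kg·m/s  ✗

Only torque has units kg·m²/s².

Answer: torque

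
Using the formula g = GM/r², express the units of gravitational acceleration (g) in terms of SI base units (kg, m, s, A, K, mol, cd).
Units of each symbol in g = GM/r²:
  G (gravitational constant): m³/(kg·s²)
  M (mass): kg
  r (distance): m  → to the power 2 in the denominator, contributes 1/m²

Multiplying the contributions: [m³/(kg·s²)] · [kg] · [1/m²]
Adding exponents of each base unit: m: 1, s: -2
SI base units of gravitational acceleration: m/s²

Answer: m/s²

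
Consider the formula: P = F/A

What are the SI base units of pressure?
Units of each symbol in P = F/A:
  F (force): kg·m/s²
  A (area): m²  → in the denominator, contributes 1/m²

Multiplying the contributions: [kg·m/s²] · [1/m²]
Adding exponents of each base unit: kg: 1, m: -1, s: -2
SI base units of pressure: kg/(m·s²)

Answer: kg/(m·s²)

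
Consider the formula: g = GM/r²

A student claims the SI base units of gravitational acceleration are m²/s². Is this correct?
Units of each symbol in g = GM/r²:
  G (gravitational constant): m³/(kg·s²)
  M (mass): kg
  r (distance): m  → to the power 2 in the denominator, contributes 1/m²

Multiplying the contributions: [m³/(kg·s²)] · [kg] · [1/m²]
Adding exponents of each base unit: m: 1, s: -2
SI base units of gravitational acceleration: m/s²

The claimed units m²/s² (exponents m: 2, s: -2) do not match the derived units m/s² (exponents m: 1, s: -2), so the claim is incorrect.

Answer: No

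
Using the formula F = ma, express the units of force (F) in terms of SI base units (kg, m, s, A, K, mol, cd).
Units of each symbol in F = ma:
  m (mass): kg
  a (acceleration): m/s²

Multiplying the contributions: [kg] · [m/s²]
Adding exponents of each base unit: kg: 1, m: 1, s: -2
SI base units of force: kg·m/s²

Answer: kg·m/s²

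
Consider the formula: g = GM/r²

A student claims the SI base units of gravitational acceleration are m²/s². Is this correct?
Units of each symbol in g = GM/r²:
  G (gravitational constant): m³/(kg·s²)
  M (mass): kg
  r (distance): m  → to the power 2 in the denominator, contributes 1/m²

Multiplying the contributions: [m³/(kg·s²)] · [kg] · [1/m²]
Adding exponents of each base unit: m: 1, s: -2
SI base units of gravitational acceleration: m/s²

The claimed units m²/s² (exponents m: 2, s: -2) do not match the derived units m/s² (exponents m: 1, s: -2), so the claim is incorrect.

Answer: No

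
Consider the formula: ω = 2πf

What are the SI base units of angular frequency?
Units of each symbol in ω = 2πf:
  f (frequency): 1/s
  The factor 2π is dimensionless.

Multiplying the contributions: [1/s]
Adding exponents of each base unit: s: -1
SI base units of angular frequency: 1/s

Answer: 1/s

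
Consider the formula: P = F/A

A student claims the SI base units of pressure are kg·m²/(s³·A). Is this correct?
Units of each symbol in P = F/A:
  F (force): kg·m/s²
  A (area): m²  → in the denominator, contributes 1/m²

Multiplying the contributions: [kg·m/s²] · [1/m²]
Adding exponents of each base unit: kg: 1, m: -1, s: -2
SI base units of pressure: kg/(m·s²)

The claimed units kg·m²/(s³·A) (exponents kg: 1, m: 2, s: -3, A: -1) do not match the derived units kg/(m·s²) (exponents kg: 1, m: -1, s: -2), so the claim is incorrect.

Answer: No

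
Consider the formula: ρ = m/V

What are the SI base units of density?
Units of each symbol in ρ = m/V:
  m (mass): kg
  V (volume): m³  → in the denominator, contributes 1/m³

Multiplying the contributions: [kg] · [1/m³]
Adding exponents of each base unit: kg: 1, m: -3
SI base units of density: kg/m³

Answer: kg/m³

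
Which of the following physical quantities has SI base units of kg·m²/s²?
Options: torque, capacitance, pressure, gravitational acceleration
Checking the SI base units of each option:
  torque (τ = Fr): kg·m²/s²  ✓ matches
  capacitance (C = Q/V): s⁴·A²/(kg·m²)  ✗
  pressure (P = F/A): kg/(m·s²)  ✗
  gravitational acceleration (g = GM/r²): m/s²  ✗

Only torque has units kg·m²/s².

Answer: torque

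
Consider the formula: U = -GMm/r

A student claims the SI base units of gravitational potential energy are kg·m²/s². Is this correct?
Units of each symbol in U = -GMm/r:
  G (gravitational constant): m³/(kg·s²)
  M (mass): kg
  m (mass): kg
  r (distance): m  → in the denominator, contributes 1/m
  The minus sign does not affect the units.

Multiplying the contributions: [m³/(kg·s²)] · [kg] · [kg] · [1/m]
Adding exponents of each base unit: kg: 1, m: 2, s: -2
SI base units of gravitational potential energy: kg·m²/s²

The claimed units kg·m²/s² match the derived units, so the claim is correct.

Answer: Yes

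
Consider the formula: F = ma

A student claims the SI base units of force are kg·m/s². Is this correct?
Units of each symbol in F = ma:
  m (mass): kg
  a (acceleration): m/s²

Multiplying the contributions: [kg] · [m/s²]
Adding exponents of each base unit: kg: 1, m: 1, s: -2
SI base units of force: kg·m/s²

The claimed units kg·m/s² match the derived units, so the claim is correct.

Answer: Yes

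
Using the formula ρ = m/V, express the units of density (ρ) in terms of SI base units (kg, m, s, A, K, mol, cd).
Units of each symbol in ρ = m/V:
  m (mass): kg
  V (volume): m³  → in the denominator, contributes 1/m³

Multiplying the contributions: [kg] · [1/m³]
Adding exponents of each base unit: kg: 1, m: -3
SI base units of density: kg/m³

Answer: kg/m³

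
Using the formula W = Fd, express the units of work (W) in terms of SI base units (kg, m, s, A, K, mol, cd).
Units of each symbol in W = Fd:
  F (force): kg·m/s²
  d (displacement): m

Multiplying the contributions: [kg·m/s²] · [m]
Adding exponents of each base unit: kg: 1, m: 2, s: -2
SI base units of work: kg·m²/s²

Answer: kg·m²/s²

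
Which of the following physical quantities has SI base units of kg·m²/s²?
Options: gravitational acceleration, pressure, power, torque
Checking the SI base units of each option:
  gravitational acceleration (g = GM/r²): m/s²  ✗
  pressure (P = F/A): kg/(m·s²)  ✗
  power (P = W/t): kg·m²/s³  ✗
  torque (τ = Fr): kg·m²/s²  ✓ matches

Only torque has units kg·m²/s².

Answer: torque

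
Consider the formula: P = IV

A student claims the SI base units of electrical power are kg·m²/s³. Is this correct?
Units of each symbol in P = IV:
  I (current): A
  V (voltage, in volts): kg·m²/(s³·A)

Multiplying the contributions: [A] · [kg·m²/(s³·A)]
Adding exponents of each base unit: kg: 1, m: 2, s: -3
SI base units of electrical power: kg·m²/s³

The claimed units kg·m²/s³ match the derived units, so the claim is correct.

Answer: Yes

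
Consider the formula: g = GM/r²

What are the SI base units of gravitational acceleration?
Units of each symbol in g = GM/r²:
  G (gravitational constant): m³/(kg·s²)
  M (mass): kg
  r (distance): m  → to the power 2 in the denominator, contributes 1/m²

Multiplying the contributions: [m³/(kg·s²)] · [kg] · [1/m²]
Adding exponents of each base unit: m: 1, s: -2
SI base units of gravitational acceleration: m/s²

Answer: m/s²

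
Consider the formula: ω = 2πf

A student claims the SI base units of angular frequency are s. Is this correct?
Units of each symbol in ω = 2πf:
  f (frequency): 1/s
  The factor 2π is dimensionless.

Multiplying the contributions: [1/s]
Adding exponents of each base unit: s: -1
SI base units of angular frequency: 1/s

The claimed units s (exponents s: 1) do not match the derived units 1/s (exponents s: -1), so the claim is incorrect.

Answer: No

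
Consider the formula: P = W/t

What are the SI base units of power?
Units of each symbol in P = W/t:
  W (work): kg·m²/s²
  t (time): s  → in the denominator, contributes 1/s

Multiplying the contributions: [kg·m²/s²] · [1/s]
Adding exponents of each base unit: kg: 1, m: 2, s: -3
SI base units of power: kg·m²/s³

Answer: kg·m²/s³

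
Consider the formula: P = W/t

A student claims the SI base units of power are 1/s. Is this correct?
Units of each symbol in P = W/t:
  W (work): kg·m²/s²
  t (time): s  → in the denominator, contributes 1/s

Multiplying the contributions: [kg·m²/s²] · [1/s]
Adding exponents of each base unit: kg: 1, m: 2, s: -3
SI base units of power: kg·m²/s³

The claimed units 1/s (exponents s: -1) do not match the derived units kg·m²/s³ (exponents kg: 1, m: 2, s: -3), so the claim is incorrect.

Answer: No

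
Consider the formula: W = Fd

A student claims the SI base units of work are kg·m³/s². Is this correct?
Units of each symbol in W = Fd:
  F (force): kg·m/s²
  d (displacement): m

Multiplying the contributions: [kg·m/s²] · [m]
Adding exponents of each base unit: kg: 1, m: 2, s: -2
SI base units of work: kg·m²/s²

The claimed units kg·m³/s² (exponents kg: 1, m: 3, s: -2) do not match the derived units kg·m²/s² (exponents kg: 1, m: 2, s: -2), so the claim is incorrect.

Answer: No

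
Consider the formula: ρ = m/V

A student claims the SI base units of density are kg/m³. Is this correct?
Units of each symbol in ρ = m/V:
  m (mass): kg
  V (volume): m³  → in the denominator, contributes 1/m³

Multiplying the contributions: [kg] · [1/m³]
Adding exponents of each base unit: kg: 1, m: -3
SI base units of density: kg/m³

The claimed units kg/m³ match the derived units, so the claim is correct.

Answer: Yes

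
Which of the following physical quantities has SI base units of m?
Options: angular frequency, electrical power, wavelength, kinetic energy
Checking the SI base units of each option:
  angular frequency (ω = 2πf): 1/s  ✗
  electrical power (P = IV): kg·m²/s³  ✗
  wavelength (λ = v/f): m  ✓ matches
  kinetic energy (E = ½mv²): kg·m²/s²  ✗

Only wavelength has units m.

Answer: wavelength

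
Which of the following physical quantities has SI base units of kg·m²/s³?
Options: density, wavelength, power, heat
Checking the SI base units of each option:
  density (ρ = m/V): kg/m³  ✗
  wavelength (λ = v/f): m  ✗
  power (P = W/t): kg·m²/s³  ✓ matches
  heat (Q = mcΔT): kg·m²/s²  ✗

Only power has units kg·m²/s³.

Answer: power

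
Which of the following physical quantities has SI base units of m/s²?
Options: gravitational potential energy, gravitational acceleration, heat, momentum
Checking the SI base units of each option:
  gravitational potential energy (U = -GMm/r): kg·m²/s²  ✗
  gravitational acceleration (g = GM/r²): m/s²  ✓ matches
  heat (Q = mcΔT): kg·m²/s²  ✗
  momentum (p = mv): kg·m/s  ✗

Only gravitational acceleration has units m/s².

Answer: gravitational acceleration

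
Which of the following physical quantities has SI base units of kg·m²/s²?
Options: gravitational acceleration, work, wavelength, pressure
Checking the SI base units of each option:
  gravitational acceleration (g = GM/r²): m/s²  ✗
  work (W = Fd): kg·m²/s²  ✓ matches
  wavelength (λ = v/f): m  ✗
  pressure (P = F/A): kg/(m·s²)  ✗

Only work has units kg·m²/s².

Answer: work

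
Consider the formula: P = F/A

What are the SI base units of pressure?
Units of each symbol in P = F/A:
  F (force): kg·m/s²
  A (area): m²  → in the denominator, contributes 1/m²

Multiplying the contributions: [kg·m/s²] · [1/m²]
Adding exponents of each base unit: kg: 1, m: -1, s: -2
SI base units of pressure: kg/(m·s²)

Answer: kg/(m·s²)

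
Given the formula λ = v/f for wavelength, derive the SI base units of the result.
Units of each symbol in λ = v/f:
  v (wave speed): m/s
  f (frequency): 1/s  → in the denominator, contributes s

Multiplying the contributions: [m/s] · [s]
Adding exponents of each base unit: m: 1
SI base units of wavelength: m

Answer: m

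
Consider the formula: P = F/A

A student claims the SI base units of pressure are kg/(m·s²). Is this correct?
Units of each symbol in P = F/A:
  F (force): kg·m/s²
  A (area): m²  → in the denominator, contributes 1/m²

Multiplying the contributions: [kg·m/s²] · [1/m²]
Adding exponents of each base unit: kg: 1, m: -1, s: -2
SI base units of pressure: kg/(m·s²)

The claimed units kg/(m·s²) match the derived units, so the claim is correct.

Answer: Yes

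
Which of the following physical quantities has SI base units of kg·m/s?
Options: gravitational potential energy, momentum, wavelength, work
Checking the SI base units of each option:
  gravitational potential energy (U = -GMm/r): kg·m²/s²  ✗
  momentum (p = mv): kg·m/s  ✓ matches
  wavelength (λ = v/f): m  ✗
  work (W = Fd): kg·m²/s²  ✗

Only momentum has units kg·m/s.

Answer: momentum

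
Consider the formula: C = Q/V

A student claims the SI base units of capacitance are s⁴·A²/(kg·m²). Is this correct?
Units of each symbol in C = Q/V:
  Q (charge, in coulombs): s·A
  V (voltage, in volts): kg·m²/(s³·A)  → in the denominator, contributes s³·A/(kg·m²)

Multiplying the contributions: [s·A] · [s³·A/(kg·m²)]
Adding exponents of each base unit: kg: -1, m: -2, s: 4, A: 2
SI base units of capacitance: s⁴·A²/(kg·m²)

The claimed units s⁴·A²/(kg·m²) match the derived units, so the claim is correct.

Answer: Yes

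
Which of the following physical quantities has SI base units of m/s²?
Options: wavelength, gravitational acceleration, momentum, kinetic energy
Checking the SI base units of each option:
  wavelength (λ = v/f): m  ✗
  gravitational acceleration (g = GM/r²): m/s²  ✓ matches
  momentum (p = mv): kg·m/s  ✗
  kinetic energy (E = ½mv²): kg·m²/s²  ✗

Only gravitational acceleration has units m/s².

Answer: gravitational acceleration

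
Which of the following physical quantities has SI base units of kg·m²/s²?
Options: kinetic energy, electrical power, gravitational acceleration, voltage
Checking the SI base units of each option:
  kinetic energy (E = ½mv²): kg·m²/s²  ✓ matches
  electrical power (P = IV): kg·m²/s³  ✗
  gravitational acceleration (g = GM/r²): m/s²  ✗
  voltage (V = IR): kg·m²/(s³·A)  ✗

Only kinetic energy has units kg·m²/s².

Answer: kinetic energy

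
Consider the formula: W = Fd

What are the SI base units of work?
Units of each symbol in W = Fd:
  F (force): kg·m/s²
  d (displacement): m

Multiplying the contributions: [kg·m/s²] · [m]
Adding exponents of each base unit: kg: 1, m: 2, s: -2
SI base units of work: kg·m²/s²

Answer: kg·m²/s²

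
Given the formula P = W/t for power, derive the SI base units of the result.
Units of each symbol in P = W/t:
  W (work): kg·m²/s²
  t (time): s  → in the denominator, contributes 1/s

Multiplying the contributions: [kg·m²/s²] · [1/s]
Adding exponents of each base unit: kg: 1, m: 2, s: -3
SI base units of power: kg·m²/s³

Answer: kg·m²/s³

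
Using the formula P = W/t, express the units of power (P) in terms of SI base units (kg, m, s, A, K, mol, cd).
Units of each symbol in P = W/t:
  W (work): kg·m²/s²
  t (time): s  → in the denominator, contributes 1/s

Multiplying the contributions: [kg·m²/s²] · [1/s]
Adding exponents of each base unit: kg: 1, m: 2, s: -3
SI base units of power: kg·m²/s³

Answer: kg·m²/s³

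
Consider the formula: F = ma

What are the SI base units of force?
Units of each symbol in F = ma:
  m (mass): kg
  a (acceleration): m/s²

Multiplying the contributions: [kg] · [m/s²]
Adding exponents of each base unit: kg: 1, m: 1, s: -2
SI base units of force: kg·m/s²

Answer: kg·m/s²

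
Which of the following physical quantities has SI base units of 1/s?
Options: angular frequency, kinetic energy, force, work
Checking the SI base units of each option:
  angular frequency (ω = 2πf): 1/s  ✓ matches
  kinetic energy (E = ½mv²): kg·m²/s²  ✗
  force (F = ma): kg·m/s²  ✗
  work (W = Fd): kg·m²/s²  ✗

Only angular frequency has units 1/s.

Answer: angular frequency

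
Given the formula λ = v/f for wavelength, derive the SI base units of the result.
Units of each symbol in λ = v/f:
  v (wave speed): m/s
  f (frequency): 1/s  → in the denominator, contributes s

Multiplying the contributions: [m/s] · [s]
Adding exponents of each base unit: m: 1
SI base units of wavelength: m

Answer: m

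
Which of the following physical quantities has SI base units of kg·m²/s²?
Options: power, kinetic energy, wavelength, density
Checking the SI base units of each option:
  power (P = W/t): kg·m²/s³  ✗
  kinetic energy (E = ½mv²): kg·m²/s²  ✓ matches
  wavelength (λ = v/f): m  ✗
  density (ρ = m/V): kg/m³  ✗

Only kinetic energy has units kg·m²/s².

Answer: kinetic energy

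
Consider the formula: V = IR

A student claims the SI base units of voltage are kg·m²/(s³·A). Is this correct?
Units of each symbol in V = IR:
  I (current): A
  R (resistance, in ohms): kg·m²/(s³·A²)

Multiplying the contributions: [A] · [kg·m²/(s³·A²)]
Adding exponents of each base unit: kg: 1, m: 2, s: -3, A: -1
SI base units of voltage: kg·m²/(s³·A)

The claimed units kg·m²/(s³·A) match the derived units, so the claim is correct.

Answer: Yes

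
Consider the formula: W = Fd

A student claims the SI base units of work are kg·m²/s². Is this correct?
Units of each symbol in W = Fd:
  F (force): kg·m/s²
  d (displacement): m

Multiplying the contributions: [kg·m/s²] · [m]
Adding exponents of each base unit: kg: 1, m: 2, s: -2
SI base units of work: kg·m²/s²

The claimed units kg·m²/s² match the derived units, so the claim is correct.

Answer: Yes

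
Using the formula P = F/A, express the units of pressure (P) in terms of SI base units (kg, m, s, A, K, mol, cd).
Units of each symbol in P = F/A:
  F (force): kg·m/s²
  A (area): m²  → in the denominator, contributes 1/m²

Multiplying the contributions: [kg·m/s²] · [1/m²]
Adding exponents of each base unit: kg: 1, m: -1, s: -2
SI base units of pressure: kg/(m·s²)

Answer: kg/(m·s²)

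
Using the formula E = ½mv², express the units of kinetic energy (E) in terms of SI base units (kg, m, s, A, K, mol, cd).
Units of each symbol in E = ½mv²:
  m (mass): kg
  v (speed): m/s  → to the power 2, contributes m²/s²
  The factor ½ is dimensionless.

Multiplying the contributions: [kg] · [m²/s²]
Adding exponents of each base unit: kg: 1, m: 2, s: -2
SI base units of kinetic energy: kg·m²/s²

Answer: kg·m²/s²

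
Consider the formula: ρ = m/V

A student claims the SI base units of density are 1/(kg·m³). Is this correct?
Units of each symbol in ρ = m/V:
  m (mass): kg
  V (volume): m³  → in the denominator, contributes 1/m³

Multiplying the contributions: [kg] · [1/m³]
Adding exponents of each base unit: kg: 1, m: -3
SI base units of density: kg/m³

The claimed units 1/(kg·m³) (exponents kg: -1, m: -3) do not match the derived units kg/m³ (exponents kg: 1, m: -3), so the claim is incorrect.

Answer: No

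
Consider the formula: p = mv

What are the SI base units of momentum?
Units of each symbol in p = mv:
  m (mass): kg
  v (velocity): m/s

Multiplying the contributions: [kg] · [m/s]
Adding exponents of each base unit: kg: 1, m: 1, s: -1
SI base units of momentum: kg·m/s

Answer: kg·m/s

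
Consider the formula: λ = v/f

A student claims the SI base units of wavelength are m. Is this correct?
Units of each symbol in λ = v/f:
  v (wave speed): m/s
  f (frequency): 1/s  → in the denominator, contributes s

Multiplying the contributions: [m/s] · [s]
Adding exponents of each base unit: m: 1
SI base units of wavelength: m

The claimed units m match the derived units, so the claim is correct.

Answer: Yes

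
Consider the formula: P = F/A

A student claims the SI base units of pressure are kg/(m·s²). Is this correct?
Units of each symbol in P = F/A:
  F (force): kg·m/s²
  A (area): m²  → in the denominator, contributes 1/m²

Multiplying the contributions: [kg·m/s²] · [1/m²]
Adding exponents of each base unit: kg: 1, m: -1, s: -2
SI base units of pressure: kg/(m·s²)

The claimed units kg/(m·s²) match the derived units, so the claim is correct.

Answer: Yes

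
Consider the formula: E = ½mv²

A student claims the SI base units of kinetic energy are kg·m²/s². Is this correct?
Units of each symbol in E = ½mv²:
  m (mass): kg
  v (speed): m/s  → to the power 2, contributes m²/s²
  The factor ½ is dimensionless.

Multiplying the contributions: [kg] · [m²/s²]
Adding exponents of each base unit: kg: 1, m: 2, s: -2
SI base units of kinetic energy: kg·m²/s²

The claimed units kg·m²/s² match the derived units, so the claim is correct.

Answer: Yes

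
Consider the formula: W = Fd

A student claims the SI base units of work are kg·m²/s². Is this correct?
Units of each symbol in W = Fd:
  F (force): kg·m/s²
  d (displacement): m

Multiplying the contributions: [kg·m/s²] · [m]
Adding exponents of each base unit: kg: 1, m: 2, s: -2
SI base units of work: kg·m²/s²

The claimed units kg·m²/s² match the derived units, so the claim is correct.

Answer: Yes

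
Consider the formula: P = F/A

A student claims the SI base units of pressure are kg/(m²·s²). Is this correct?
Units of each symbol in P = F/A:
  F (force): kg·m/s²
  A (area): m²  → in the denominator, contributes 1/m²

Multiplying the contributions: [kg·m/s²] · [1/m²]
Adding exponents of each base unit: kg: 1, m: -1, s: -2
SI base units of pressure: kg/(m·s²)

The claimed units kg/(m²·s²) (exponents kg: 1, m: -2, s: -2) do not match the derived units kg/(m·s²) (exponents kg: 1, m: -1, s: -2), so the claim is incorrect.

Answer: No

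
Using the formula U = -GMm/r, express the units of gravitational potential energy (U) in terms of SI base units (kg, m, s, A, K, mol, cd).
Units of each symbol in U = -GMm/r:
  G (gravitational constant): m³/(kg·s²)
  M (mass): kg
  m (mass): kg
  r (distance): m  → in the denominator, contributes 1/m
  The minus sign does not affect the units.

Multiplying the contributions: [m³/(kg·s²)] · [kg] · [kg] · [1/m]
Adding exponents of each base unit: kg: 1, m: 2, s: -2
SI base units of gravitational potential energy: kg·m²/s²

Answer: kg·m²/s²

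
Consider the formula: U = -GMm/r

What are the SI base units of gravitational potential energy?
Units of each symbol in U = -GMm/r:
  G (gravitational constant): m³/(kg·s²)
  M (mass): kg
  m (mass): kg
  r (distance): m  → in the denominator, contributes 1/m
  The minus sign does not affect the units.

Multiplying the contributions: [m³/(kg·s²)] · [kg] · [kg] · [1/m]
Adding exponents of each base unit: kg: 1, m: 2, s: -2
SI base units of gravitational potential energy: kg·m²/s²

Answer: kg·m²/s²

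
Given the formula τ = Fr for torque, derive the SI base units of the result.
Units of each symbol in τ = Fr:
  F (force): kg·m/s²
  r (lever arm): m

Multiplying the contributions: [kg·m/s²] · [m]
Adding exponents of each base unit: kg: 1, m: 2, s: -2
SI base units of torque: kg·m²/s²

Answer: kg·m²/s²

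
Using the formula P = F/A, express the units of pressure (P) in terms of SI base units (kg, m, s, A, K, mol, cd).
Units of each symbol in P = F/A:
  F (force): kg·m/s²
  A (area): m²  → in the denominator, contributes 1/m²

Multiplying the contributions: [kg·m/s²] · [1/m²]
Adding exponents of each base unit: kg: 1, m: -1, s: -2
SI base units of pressure: kg/(m·s²)

Answer: kg/(m·s²)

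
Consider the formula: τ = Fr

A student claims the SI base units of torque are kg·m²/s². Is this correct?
Units of each symbol in τ = Fr:
  F (force): kg·m/s²
  r (lever arm): m

Multiplying the contributions: [kg·m/s²] · [m]
Adding exponents of each base unit: kg: 1, m: 2, s: -2
SI base units of torque: kg·m²/s²

The claimed units kg·m²/s² match the derived units, so the claim is correct.

Answer: Yes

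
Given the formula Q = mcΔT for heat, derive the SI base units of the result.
Units of each symbol in Q = mcΔT:
  m (mass): kg
  c (specific heat capacity, in J/(kg·K)): m²/(s²·K)
  ΔT (temperature change): K

Multiplying the contributions: [kg] · [m²/(s²·K)] · [K]
Adding exponents of each base unit: kg: 1, m: 2, s: -2
SI base units of heat: kg·m²/s²

Answer: kg·m²/s²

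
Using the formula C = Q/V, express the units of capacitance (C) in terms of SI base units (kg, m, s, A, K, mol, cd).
Units of each symbol in C = Q/V:
  Q (charge, in coulombs): s·A
  V (voltage, in volts): kg·m²/(s³·A)  → in the denominator, contributes s³·A/(kg·m²)

Multiplying the contributions: [s·A] · [s³·A/(kg·m²)]
Adding exponents of each base unit: kg: -1, m: -2, s: 4, A: 2
SI base units of capacitance: s⁴·A²/(kg·m²)

Answer: s⁴·A²/(kg·m²)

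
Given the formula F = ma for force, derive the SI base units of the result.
Units of each symbol in F = ma:
  m (mass): kg
  a (acceleration): m/s²

Multiplying the contributions: [kg] · [m/s²]
Adding exponents of each base unit: kg: 1, m: 1, s: -2
SI base units of force: kg·m/s²

Answer: kg·m/s²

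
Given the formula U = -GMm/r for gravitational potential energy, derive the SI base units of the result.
Units of each symbol in U = -GMm/r:
  G (gravitational constant): m³/(kg·s²)
  M (mass): kg
  m (mass): kg
  r (distance): m  → in the denominator, contributes 1/m
  The minus sign does not affect the units.

Multiplying the contributions: [m³/(kg·s²)] · [kg] · [kg] · [1/m]
Adding exponents of each base unit: kg: 1, m: 2, s: -2
SI base units of gravitational potential energy: kg·m²/s²

Answer: kg·m²/s²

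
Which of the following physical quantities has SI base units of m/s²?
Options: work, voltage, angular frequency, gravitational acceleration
Checking the SI base units of each option:
  work (W = Fd): kg·m²/s²  ✗
  voltage (V = IR): kg·m²/(s³·A)  ✗
  angular frequency (ω = 2πf): 1/s  ✗
  gravitational acceleration (g = GM/r²): m/s²  ✓ matches

Only gravitational acceleration has units m/s².

Answer: gravitational acceleration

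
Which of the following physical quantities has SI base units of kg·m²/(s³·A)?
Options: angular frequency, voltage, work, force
Checking the SI base units of each option:
  angular frequency (ω = 2πf): 1/s  ✗
  voltage (V = IR): kg·m²/(s³·A)  ✓ matches
  work (W = Fd): kg·m²/s²  ✗
  force (F = ma): kg·m/s²  ✗

Only voltage has units kg·m²/(s³·A).

Answer: voltage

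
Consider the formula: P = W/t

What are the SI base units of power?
Units of each symbol in P = W/t:
  W (work): kg·m²/s²
  t (time): s  → in the denominator, contributes 1/s

Multiplying the contributions: [kg·m²/s²] · [1/s]
Adding exponents of each base unit: kg: 1, m: 2, s: -3
SI base units of power: kg·m²/s³

Answer: kg·m²/s³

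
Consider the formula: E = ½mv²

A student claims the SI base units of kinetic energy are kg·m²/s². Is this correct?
Units of each symbol in E = ½mv²:
  m (mass): kg
  v (speed): m/s  → to the power 2, contributes m²/s²
  The factor ½ is dimensionless.

Multiplying the contributions: [kg] · [m²/s²]
Adding exponents of each base unit: kg: 1, m: 2, s: -2
SI base units of kinetic energy: kg·m²/s²

The claimed units kg·m²/s² match the derived units, so the claim is correct.

Answer: Yes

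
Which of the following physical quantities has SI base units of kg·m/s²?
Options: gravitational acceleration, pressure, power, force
Checking the SI base units of each option:
  gravitational acceleration (g = GM/r²): m/s²  ✗
  pressure (P = F/A): kg/(m·s²)  ✗
  power (P = W/t): kg·m²/s³  ✗
  force (F = ma): kg·m/s²  ✓ matches

Only force has units kg·m/s².

Answer: force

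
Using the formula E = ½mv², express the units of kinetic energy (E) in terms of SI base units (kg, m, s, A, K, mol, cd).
Units of each symbol in E = ½mv²:
  m (mass): kg
  v (speed): m/s  → to the power 2, contributes m²/s²
  The factor ½ is dimensionless.

Multiplying the contributions: [kg] · [m²/s²]
Adding exponents of each base unit: kg: 1, m: 2, s: -2
SI base units of kinetic energy: kg·m²/s²

Answer: kg·m²/s²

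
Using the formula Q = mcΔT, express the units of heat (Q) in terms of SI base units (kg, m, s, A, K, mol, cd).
Units of each symbol in Q = mcΔT:
  m (mass): kg
  c (specific heat capacity, in J/(kg·K)): m²/(s²·K)
  ΔT (temperature change): K

Multiplying the contributions: [kg] · [m²/(s²·K)] · [K]
Adding exponents of each base unit: kg: 1, m: 2, s: -2
SI base units of heat: kg·m²/s²

Answer: kg·m²/s²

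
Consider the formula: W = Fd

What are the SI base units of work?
Units of each symbol in W = Fd:
  F (force): kg·m/s²
  d (displacement): m

Multiplying the contributions: [kg·m/s²] · [m]
Adding exponents of each base unit: kg: 1, m: 2, s: -2
SI base units of work: kg·m²/s²

Answer: kg·m²/s²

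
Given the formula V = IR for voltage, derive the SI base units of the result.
Units of each symbol in V = IR:
  I (current): A
  R (resistance, in ohms): kg·m²/(s³·A²)

Multiplying the contributions: [A] · [kg·m²/(s³·A²)]
Adding exponents of each base unit: kg: 1, m: 2, s: -3, A: -1
SI base units of voltage: kg·m²/(s³·A)

Answer: kg·m²/(s³·A)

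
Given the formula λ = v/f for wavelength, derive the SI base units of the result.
Units of each symbol in λ = v/f:
  v (wave speed): m/s
  f (frequency): 1/s  → in the denominator, contributes s

Multiplying the contributions: [m/s] · [s]
Adding exponents of each base unit: m: 1
SI base units of wavelength: m

Answer: m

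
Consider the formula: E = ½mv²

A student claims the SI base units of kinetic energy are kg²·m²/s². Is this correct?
Units of each symbol in E = ½mv²:
  m (mass): kg
  v (speed): m/s  → to the power 2, contributes m²/s²
  The factor ½ is dimensionless.

Multiplying the contributions: [kg] · [m²/s²]
Adding exponents of each base unit: kg: 1, m: 2, s: -2
SI base units of kinetic energy: kg·m²/s²

The claimed units kg²·m²/s² (exponents kg: 2, m: 2, s: -2) do not match the derived units kg·m²/s² (exponents kg: 1, m: 2, s: -2), so the claim is incorrect.

Answer: No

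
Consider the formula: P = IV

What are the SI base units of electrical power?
Units of each symbol in P = IV:
  I (current): A
  V (voltage, in volts): kg·m²/(s³·A)

Multiplying the contributions: [A] · [kg·m²/(s³·A)]
Adding exponents of each base unit: kg: 1, m: 2, s: -3
SI base units of electrical power: kg·m²/s³

Answer: kg·m²/s³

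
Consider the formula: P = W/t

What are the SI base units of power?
Units of each symbol in P = W/t:
  W (work): kg·m²/s²
  t (time): s  → in the denominator, contributes 1/s

Multiplying the contributions: [kg·m²/s²] · [1/s]
Adding exponents of each base unit: kg: 1, m: 2, s: -3
SI base units of power: kg·m²/s³

Answer: kg·m²/s³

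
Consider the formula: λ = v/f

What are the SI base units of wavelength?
Units of each symbol in λ = v/f:
  v (wave speed): m/s
  f (frequency): 1/s  → in the denominator, contributes s

Multiplying the contributions: [m/s] · [s]
Adding exponents of each base unit: m: 1
SI base units of wavelength: m

Answer: m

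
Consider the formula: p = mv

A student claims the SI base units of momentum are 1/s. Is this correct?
Units of each symbol in p = mv:
  m (mass): kg
  v (velocity): m/s

Multiplying the contributions: [kg] · [m/s]
Adding exponents of each base unit: kg: 1, m: 1, s: -1
SI base units of momentum: kg·m/s

The claimed units 1/s (exponents s: -1) do not match the derived units kg·m/s (exponents kg: 1, m: 1, s: -1), so the claim is incorrect.

Answer: No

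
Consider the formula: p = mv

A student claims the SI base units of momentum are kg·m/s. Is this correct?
Units of each symbol in p = mv:
  m (mass): kg
  v (velocity): m/s

Multiplying the contributions: [kg] · [m/s]
Adding exponents of each base unit: kg: 1, m: 1, s: -1
SI base units of momentum: kg·m/s

The claimed units kg·m/s match the derived units, so the claim is correct.

Answer: Yes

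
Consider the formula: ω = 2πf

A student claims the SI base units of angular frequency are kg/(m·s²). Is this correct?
Units of each symbol in ω = 2πf:
  f (frequency): 1/s
  The factor 2π is dimensionless.

Multiplying the contributions: [1/s]
Adding exponents of each base unit: s: -1
SI base units of angular frequency: 1/s

The claimed units kg/(m·s²) (exponents kg: 1, m: -1, s: -2) do not match the derived units 1/s (exponents s: -1), so the claim is incorrect.

Answer: No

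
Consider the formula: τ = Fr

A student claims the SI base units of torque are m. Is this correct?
Units of each symbol in τ = Fr:
  F (force): kg·m/s²
  r (lever arm): m

Multiplying the contributions: [kg·m/s²] · [m]
Adding exponents of each base unit: kg: 1, m: 2, s: -2
SI base units of torque: kg·m²/s²

The claimed units m (exponents m: 1) do not match the derived units kg·m²/s² (exponents kg: 1, m: 2, s: -2), so the claim is incorrect.

Answer: No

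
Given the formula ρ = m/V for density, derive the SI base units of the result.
Units of each symbol in ρ = m/V:
  m (mass): kg
  V (volume): m³  → in the denominator, contributes 1/m³

Multiplying the contributions: [kg] · [1/m³]
Adding exponents of each base unit: kg: 1, m: -3
SI base units of density: kg/m³

Answer: kg/m³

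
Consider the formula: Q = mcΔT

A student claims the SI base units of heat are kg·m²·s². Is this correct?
Units of each symbol in Q = mcΔT:
  m (mass): kg
  c (specific heat capacity, in J/(kg·K)): m²/(s²·K)
  ΔT (temperature change): K

Multiplying the contributions: [kg] · [m²/(s²·K)] · [K]
Adding exponents of each base unit: kg: 1, m: 2, s: -2
SI base units of heat: kg·m²/s²

The claimed units kg·m²·s² (exponents kg: 1, m: 2, s: 2) do not match the derived units kg·m²/s² (exponents kg: 1, m: 2, s: -2), so the claim is incorrect.

Answer: No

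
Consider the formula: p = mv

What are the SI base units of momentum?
Units of each symbol in p = mv:
  m (mass): kg
  v (velocity): m/s

Multiplying the contributions: [kg] · [m/s]
Adding exponents of each base unit: kg: 1, m: 1, s: -1
SI base units of momentum: kg·m/s

Answer: kg·m/s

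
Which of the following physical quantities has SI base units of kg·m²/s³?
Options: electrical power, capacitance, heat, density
Checking the SI base units of each option:
  electrical power (P = IV): kg·m²/s³  ✓ matches
  capacitance (C = Q/V): s⁴·A²/(kg·m²)  ✗
  heat (Q = mcΔT): kg·m²/s²  ✗
  density (ρ = m/V): kg/m³  ✗

Only electrical power has units kg·m²/s³.

Answer: electrical power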